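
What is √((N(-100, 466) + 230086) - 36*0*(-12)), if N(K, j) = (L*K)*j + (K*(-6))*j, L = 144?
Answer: I*√6200714 ≈ 2490.1*I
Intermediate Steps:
N(K, j) = 138*K*j (N(K, j) = (144*K)*j + (K*(-6))*j = 144*K*j + (-6*K)*j = 144*K*j - 6*K*j = 138*K*j)
√((N(-100, 466) + 230086) - 36*0*(-12)) = √((138*(-100)*466 + 230086) - 36*0*(-12)) = √((-6430800 + 230086) + 0*(-12)) = √(-6200714 + 0) = √(-6200714) = I*√6200714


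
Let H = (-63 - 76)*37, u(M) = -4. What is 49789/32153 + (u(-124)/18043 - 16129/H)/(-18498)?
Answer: 769862074271173/497219978309846 ≈ 1.5483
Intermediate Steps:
H = -5143 (H = -139*37 = -5143)
49789/32153 + (u(-124)/18043 - 16129/H)/(-18498) = 49789/32153 + (-4/18043 - 16129/(-5143))/(-18498) = 49789*(1/32153) + (-4*1/18043 - 16129*(-1/5143))*(-1/18498) = 49789/32153 + (-4/18043 + 16129/5143)*(-1/18498) = 49789/32153 + (290994975/92795149)*(-1/18498) = 49789/32153 - 96998325/572174888734 = 769862074271173/497219978309846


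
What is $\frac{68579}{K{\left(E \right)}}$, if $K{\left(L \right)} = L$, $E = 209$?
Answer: $\frac{68579}{209} \approx 328.13$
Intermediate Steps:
$\frac{68579}{K{\left(E \right)}} = \frac{68579}{209}$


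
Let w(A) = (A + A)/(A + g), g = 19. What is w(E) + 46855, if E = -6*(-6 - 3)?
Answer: 3420523/73 ≈ 46857.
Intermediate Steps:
E = 54 (E = -6*(-9) = 54)
w(A) = 2*A/(19 + A) (w(A) = (A + A)/(A + 19) = (2*A)/(19 + A) = 2*A/(19 + A))
w(E) + 46855 = 2*54/(19 + 54) + 46855 = 2*54/73 + 46855 = 2*54*(1/73) + 46855 = 108/73 + 46855 = 3420523/73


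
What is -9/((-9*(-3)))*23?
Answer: -23/3 ≈ -7.6667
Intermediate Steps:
-9/((-9*(-3)))*23 = -9/27*23 = -9*1/27*23 = -1/3*23 = -23/3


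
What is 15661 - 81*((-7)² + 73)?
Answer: 5779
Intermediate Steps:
15661 - 81*((-7)² + 73) = 15661 - 81*(49 + 73) = 15661 - 81*122 = 15661 - 9882 = 5779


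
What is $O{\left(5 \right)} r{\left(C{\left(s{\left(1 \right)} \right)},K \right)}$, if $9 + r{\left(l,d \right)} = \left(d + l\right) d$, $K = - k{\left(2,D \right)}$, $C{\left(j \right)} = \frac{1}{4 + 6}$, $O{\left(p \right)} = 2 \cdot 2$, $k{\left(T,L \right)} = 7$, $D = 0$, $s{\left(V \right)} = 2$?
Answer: $\frac{786}{5} \approx 157.2$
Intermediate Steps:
$O{\left(p \right)} = 4$
$C{\left(j \right)} = \frac{1}{10}$
$K = -7$ ($K = \left(-1\right) 7 = -7$)
$r{\left(l,d \right)} = -9 + d \left(d + l\right)$ ($r{\left(l,d \right)} = -9 + \left(d + l\right) d = -9 + d \left(d + l\right)$)
$O{\left(5 \right)} r{\left(C{\left(s{\left(1 \right)} \right)},K \right)} = 4 \left(-9 + \left(-7\right)^{2} - \frac{7}{10}\right) = 4 \left(-9 + 49 - \frac{7}{10}\right) = 4 \cdot \frac{393}{10} = \frac{786}{5}$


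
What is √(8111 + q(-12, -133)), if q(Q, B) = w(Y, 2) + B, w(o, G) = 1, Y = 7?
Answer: √7979 ≈ 89.325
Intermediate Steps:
q(Q, B) = 1 + B
√(8111 + q(-12, -133)) = √(8111 + (1 - 133)) = √(8111 - 132) = √7979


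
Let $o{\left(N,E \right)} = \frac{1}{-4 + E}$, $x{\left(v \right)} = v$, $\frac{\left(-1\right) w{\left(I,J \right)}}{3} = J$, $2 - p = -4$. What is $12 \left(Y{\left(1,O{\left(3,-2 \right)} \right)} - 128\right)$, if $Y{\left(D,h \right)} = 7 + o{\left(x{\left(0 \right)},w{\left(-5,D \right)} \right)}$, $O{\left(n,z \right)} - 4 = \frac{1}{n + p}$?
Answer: $- \frac{10176}{7} \approx -1453.7$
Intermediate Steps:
$p = 6$ ($p = 2 - -4 = 2 + 4 = 6$)
$w{\left(I,J \right)} = - 3 J$
$O{\left(n,z \right)} = 4 + \frac{1}{6 + n}$ ($O{\left(n,z \right)} = 4 + \frac{1}{n + 6} = 4 + \frac{1}{6 + n}$)
$Y{\left(D,h \right)} = 7 + \frac{1}{-4 - 3 D}$
$12 \left(Y{\left(1,O{\left(3,-2 \right)} \right)} - 128\right) = 12 \left(\frac{3 \left(9 + 7 \cdot 1\right)}{4 + 3 \cdot 1} - 128\right) = 12 \left(\frac{3 \left(9 + 7\right)}{4 + 3} - 128\right) = 12 \left(3 \cdot \frac{1}{7} \cdot 16 - 128\right) = 12 \left(\frac{48}{7} - 128\right) = 12 \left(- \frac{848}{7}\right) = - \frac{10176}{7}$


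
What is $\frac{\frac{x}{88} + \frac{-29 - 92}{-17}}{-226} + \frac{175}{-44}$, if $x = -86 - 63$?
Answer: $- \frac{1352815}{338096} \approx -4.0013$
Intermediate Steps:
$x = -149$ ($x = -86 - 63 = -149$)
$\frac{\frac{x}{88} + \frac{-29 - 92}{-17}}{-226} + \frac{175}{-44} = \frac{- \frac{149}{88} + \frac{-29 - 92}{-17}}{-226} + \frac{175}{-44} = \left(\left(-149\right) \frac{1}{88} - - \frac{121}{17}\right) \left(- \frac{1}{226}\right) + 175 \left(- \frac{1}{44}\right) = \left(- \frac{149}{88} + \frac{121}{17}\right) \left(- \frac{1}{226}\right) - \frac{175}{44} = \frac{8115}{1496} \left(- \frac{1}{226}\right) - \frac{175}{44} = - \frac{8115}{338096} - \frac{175}{44} = - \frac{1352815}{338096}$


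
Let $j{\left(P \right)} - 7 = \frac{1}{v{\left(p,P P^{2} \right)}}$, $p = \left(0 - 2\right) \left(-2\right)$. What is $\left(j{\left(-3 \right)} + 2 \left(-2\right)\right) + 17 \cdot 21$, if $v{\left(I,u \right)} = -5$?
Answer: $\frac{1799}{5} \approx 359.8$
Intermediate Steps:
$p = 4$ ($p = \left(-2\right) \left(-2\right) = 4$)
$j{\left(P \right)} = \frac{34}{5}$ ($j{\left(P \right)} = 7 + \frac{1}{-5} = 7 - \frac{1}{5} = \frac{34}{5}$)
$\left(j{\left(-3 \right)} + 2 \left(-2\right)\right) + 17 \cdot 21 = \left(\frac{34}{5} + 2 \left(-2\right)\right) + 17 \cdot 21 = \left(\frac{34}{5} - 4\right) + 357 = \frac{14}{5} + 357 = \frac{1799}{5}$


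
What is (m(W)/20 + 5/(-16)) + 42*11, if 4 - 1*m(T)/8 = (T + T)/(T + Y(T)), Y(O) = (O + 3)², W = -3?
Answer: 36999/80 ≈ 462.49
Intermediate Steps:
Y(O) = (3 + O)²
m(T) = 32 - 16*T/(T + (3 + T)²) (m(T) = 32 - 8*(T + T)/(T + (3 + T)²) = 32 - 8*2*T/(T + (3 + T)²) = 32 - 16*T/(T + (3 + T)²))
(m(W)/20 + 5/(-16)) + 42*11 = ((16*(-3 + 2*(3 - 3)²)/(-3 + (3 - 3)²))/20 + 5/(-16)) + 42*11 = ((16*(-3 + 2*0²)/(-3 + 0²))*(1/20) + 5*(-1/16)) + 462 = ((16*(-3 + 2*0)/(-3 + 0))*(1/20) - 5/16) + 462 = ((16*(-3 + 0)/(-3))*(1/20) - 5/16) + 462 = ((16*(-⅓)*(-3))*(1/20) - 5/16) + 462 = (16*(1/20) - 5/16) + 462 = (⅘ - 5/16) + 462 = 39/80 + 462 = 36999/80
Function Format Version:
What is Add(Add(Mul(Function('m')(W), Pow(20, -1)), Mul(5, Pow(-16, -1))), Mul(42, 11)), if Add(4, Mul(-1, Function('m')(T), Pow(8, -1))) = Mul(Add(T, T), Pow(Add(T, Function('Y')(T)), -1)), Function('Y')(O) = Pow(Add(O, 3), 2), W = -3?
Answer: Rational(36999, 80) ≈ 462.49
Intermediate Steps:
Function('Y')(O) = Pow(Add(3, O), 2)
Function('m')(T) = Add(32, Mul(-16, T, Pow(Add(T, Pow(Add(3, T), 2)), -1))) (Function('m')(T) = Add(32, Mul(-8, Mul(Add(T, T), Pow(Add(T, Pow(Add(3, T), 2)), -1)))) = Add(32, Mul(-8, Mul(Mul(2, T), Pow(Add(T, Pow(Add(3, T), 2)), -1)))) = Add(32, Mul(-8, Mul(2, T, Pow(Add(T, Pow(Add(3, T), 2)), -1)))) = Add(32, Mul(-16, T, Pow(Add(T, Pow(Add(3, T), 2)), -1))))
Add(Add(Mul(Function('m')(W), Pow(20, -1)), Mul(5, Pow(-16, -1))), Mul(42, 11)) = Add(Add(Mul(Mul(16, Pow(Add(-3, Pow(Add(3, -3), 2)), -1), Add(-3, Mul(2, Pow(Add(3, -3), 2)))), Pow(20, -1)), Mul(5, Pow(-16, -1))), Mul(42, 11)) = Add(Add(Mul(Mul(16, Pow(Add(-3, Pow(0, 2)), -1), Add(-3, Mul(2, Pow(0, 2)))), Rational(1, 20)), Mul(5, Rational(-1, 16))), 462) = Add(Add(Mul(Mul(16, Pow(Add(-3, 0), -1), Add(-3, Mul(2, 0))), Rational(1, 20)), Rational(-5, 16)), 462) = Add(Add(Mul(Mul(16, Pow(-3, -1), Add(-3, 0)), Rational(1, 20)), Rational(-5, 16)), 462) = Add(Add(Mul(Mul(16, Rational(-1, 3), -3), Rational(1, 20)), Rational(-5, 16)), 462) = Add(Add(Mul(16, Rational(1, 20)), Rational(-5, 16)), 462) = Add(Add(Rational(4, 5), Rational(-5, 16)), 462) = Add(Rational(39, 80), 462) = Rational(36999, 80)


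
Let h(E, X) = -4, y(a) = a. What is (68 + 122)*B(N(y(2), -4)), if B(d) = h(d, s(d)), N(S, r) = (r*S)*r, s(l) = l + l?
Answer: -760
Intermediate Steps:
s(l) = 2*l
N(S, r) = S*r² (N(S, r) = (S*r)*r = S*r²)
B(d) = -4
(68 + 122)*B(N(y(2), -4)) = (68 + 122)*(-4) = 190*(-4) = -760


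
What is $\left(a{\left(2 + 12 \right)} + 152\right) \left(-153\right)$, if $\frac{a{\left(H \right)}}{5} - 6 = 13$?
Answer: $-37791$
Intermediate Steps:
$a{\left(H \right)} = 95$ ($a{\left(H \right)} = 30 + 5 \cdot 13 = 30 + 65 = 95$)
$\left(a{\left(2 + 12 \right)} + 152\right) \left(-153\right) = \left(95 + 152\right) \left(-153\right) = 247 \left(-153\right) = -37791$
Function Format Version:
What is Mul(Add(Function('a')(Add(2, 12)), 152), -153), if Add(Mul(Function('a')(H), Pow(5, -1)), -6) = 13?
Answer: -37791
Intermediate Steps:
Function('a')(H) = 95 (Function('a')(H) = Add(30, Mul(5, 13)) = Add(30, 65) = 95)
Mul(Add(Function('a')(Add(2, 12)), 152), -153) = Mul(Add(95, 152), -153) = Mul(247, -153) = -37791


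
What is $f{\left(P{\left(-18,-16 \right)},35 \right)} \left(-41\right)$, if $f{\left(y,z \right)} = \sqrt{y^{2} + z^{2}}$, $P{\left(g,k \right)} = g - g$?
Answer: $-1435$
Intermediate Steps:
$P{\left(g,k \right)} = 0$
$f{\left(P{\left(-18,-16 \right)},35 \right)} \left(-41\right) = \sqrt{0^{2} + 35^{2}} \left(-41\right) = \sqrt{0 + 1225} \left(-41\right) = \sqrt{1225} \left(-41\right) = 35 \left(-41\right) = -1435$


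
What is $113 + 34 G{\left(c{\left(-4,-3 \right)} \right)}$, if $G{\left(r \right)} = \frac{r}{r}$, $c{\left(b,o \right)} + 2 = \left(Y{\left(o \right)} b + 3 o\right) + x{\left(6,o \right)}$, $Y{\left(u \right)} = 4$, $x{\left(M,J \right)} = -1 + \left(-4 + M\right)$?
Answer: $147$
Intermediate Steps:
$x{\left(M,J \right)} = -5 + M$
$c{\left(b,o \right)} = -1 + 3 o + 4 b$ ($c{\left(b,o \right)} = -2 + \left(\left(4 b + 3 o\right) + \left(-5 + 6\right)\right) = -2 + \left(\left(3 o + 4 b\right) + 1\right) = -2 + \left(1 + 3 o + 4 b\right) = -1 + 3 o + 4 b$)
$G{\left(r \right)} = 1$
$113 + 34 G{\left(c{\left(-4,-3 \right)} \right)} = 113 + 34 \cdot 1 = 113 + 34 = 147$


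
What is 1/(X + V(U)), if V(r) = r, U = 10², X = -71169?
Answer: -1/71069 ≈ -1.4071e-5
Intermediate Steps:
U = 100
1/(X + V(U)) = 1/(-71169 + 100) = 1/(-71069) = -1/71069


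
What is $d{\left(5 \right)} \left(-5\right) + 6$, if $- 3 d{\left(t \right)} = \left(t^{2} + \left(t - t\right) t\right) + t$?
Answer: $56$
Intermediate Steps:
$d{\left(t \right)} = - \frac{t}{3} - \frac{t^{2}}{3}$ ($d{\left(t \right)} = - \frac{\left(t^{2} + \left(t - t\right) t\right) + t}{3} = - \frac{\left(t^{2} + 0 t\right) + t}{3} = - \frac{\left(t^{2} + 0\right) + t}{3} = - \frac{t^{2} + t}{3} = - \frac{t + t^{2}}{3} = - \frac{t}{3} - \frac{t^{2}}{3}$)
$d{\left(5 \right)} \left(-5\right) + 6 = \left(- \frac{1}{3}\right) 5 \left(1 + 5\right) \left(-5\right) + 6 = \left(- \frac{1}{3}\right) 5 \cdot 6 \left(-5\right) + 6 = \left(-10\right) \left(-5\right) + 6 = 50 + 6 = 56$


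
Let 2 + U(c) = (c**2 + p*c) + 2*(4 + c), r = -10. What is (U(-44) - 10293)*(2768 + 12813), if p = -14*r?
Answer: -227467019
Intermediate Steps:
p = 140 (p = -14*(-10) = 140)
U(c) = 6 + c**2 + 142*c (U(c) = -2 + ((c**2 + 140*c) + 2*(4 + c)) = -2 + ((c**2 + 140*c) + (8 + 2*c)) = -2 + (8 + c**2 + 142*c) = 6 + c**2 + 142*c)
(U(-44) - 10293)*(2768 + 12813) = ((6 + (-44)**2 + 142*(-44)) - 10293)*(2768 + 12813) = ((6 + 1936 - 6248) - 10293)*15581 = (-4306 - 10293)*15581 = -14599*15581 = -227467019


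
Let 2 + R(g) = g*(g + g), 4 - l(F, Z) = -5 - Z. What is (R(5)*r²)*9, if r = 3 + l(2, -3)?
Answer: 34992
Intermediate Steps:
l(F, Z) = 9 + Z (l(F, Z) = 4 - (-5 - Z) = 4 + (5 + Z) = 9 + Z)
R(g) = -2 + 2*g² (R(g) = -2 + g*(g + g) = -2 + g*(2*g) = -2 + 2*g²)
r = 9 (r = 3 + (9 - 3) = 3 + 6 = 9)
(R(5)*r²)*9 = ((-2 + 2*5²)*9²)*9 = ((-2 + 2*25)*81)*9 = ((-2 + 50)*81)*9 = (48*81)*9 = 3888*9 = 34992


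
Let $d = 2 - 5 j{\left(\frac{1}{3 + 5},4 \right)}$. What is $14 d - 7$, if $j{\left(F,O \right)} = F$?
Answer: $\frac{49}{4} \approx 12.25$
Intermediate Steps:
$d = \frac{11}{8}$ ($d = 2 - \frac{5}{3 + 5} = 2 - \frac{5}{8} = \frac{11}{8} \approx 1.375$)
$14 d - 7 = 14 \cdot \frac{11}{8} - 7 = \frac{77}{4} - 7 = \frac{49}{4}$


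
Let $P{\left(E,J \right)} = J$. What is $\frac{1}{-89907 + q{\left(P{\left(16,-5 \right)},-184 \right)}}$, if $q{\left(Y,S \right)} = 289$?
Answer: $- \frac{1}{89618} \approx -1.1158 \cdot 10^{-5}$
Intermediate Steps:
$\frac{1}{-89907 + q{\left(P{\left(16,-5 \right)},-184 \right)}} = \frac{1}{-89907 + 289} = \frac{1}{-89618} = - \frac{1}{89618}$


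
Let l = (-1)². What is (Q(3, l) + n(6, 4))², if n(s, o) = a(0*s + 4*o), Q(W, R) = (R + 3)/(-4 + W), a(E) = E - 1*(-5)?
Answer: 289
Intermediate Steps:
a(E) = 5 + E (a(E) = E + 5 = 5 + E)
l = 1
Q(W, R) = (3 + R)/(-4 + W)
n(s, o) = 5 + 4*o (n(s, o) = 5 + (0*s + 4*o) = 5 + (0 + 4*o) = 5 + 4*o)
(Q(3, l) + n(6, 4))² = ((3 + 1)/(-4 + 3) + (5 + 4*4))² = (4/(-1) + (5 + 16))² = (-1*4 + 21)² = (-4 + 21)² = 17² = 289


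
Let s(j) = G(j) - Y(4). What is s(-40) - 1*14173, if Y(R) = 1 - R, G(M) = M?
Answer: -14210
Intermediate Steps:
s(j) = 3 + j (s(j) = j - (1 - 1*4) = j - (1 - 4) = j - 1*(-3) = j + 3 = 3 + j)
s(-40) - 1*14173 = (3 - 40) - 1*14173 = -37 - 14173 = -14210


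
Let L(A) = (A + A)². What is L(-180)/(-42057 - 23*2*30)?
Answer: -43200/14479 ≈ -2.9836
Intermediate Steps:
L(A) = 4*A² (L(A) = (2*A)² = 4*A²)
L(-180)/(-42057 - 23*2*30) = (4*(-180)²)/(-42057 - 23*2*30) = (4*32400)/(-42057 - 46*30) = 129600/(-42057 - 1380) = 129600/(-43437) = 129600*(-1/43437) = -43200/14479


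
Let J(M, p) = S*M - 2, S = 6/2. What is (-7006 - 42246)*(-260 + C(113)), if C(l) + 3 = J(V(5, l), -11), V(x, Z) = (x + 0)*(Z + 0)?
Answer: -70430360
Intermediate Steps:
S = 3 (S = 6*(½) = 3)
V(x, Z) = Z*x (V(x, Z) = x*Z = Z*x)
J(M, p) = -2 + 3*M (J(M, p) = 3*M - 2 = -2 + 3*M)
C(l) = -5 + 15*l (C(l) = -3 + (-2 + 3*(l*5)) = -3 + (-2 + 3*(5*l)) = -3 + (-2 + 15*l) = -5 + 15*l)
(-7006 - 42246)*(-260 + C(113)) = (-7006 - 42246)*(-260 + (-5 + 15*113)) = -49252*(-260 + (-5 + 1695)) = -49252*(-260 + 1690) = -49252*1430 = -70430360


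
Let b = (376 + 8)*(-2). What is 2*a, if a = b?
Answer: -1536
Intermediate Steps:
b = -768 (b = 384*(-2) = -768)
a = -768
2*a = 2*(-768) = -1536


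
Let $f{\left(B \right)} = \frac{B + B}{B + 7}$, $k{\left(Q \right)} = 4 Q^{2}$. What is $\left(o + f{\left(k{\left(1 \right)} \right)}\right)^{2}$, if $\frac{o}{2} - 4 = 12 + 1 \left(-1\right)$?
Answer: $\frac{114244}{121} \approx 944.17$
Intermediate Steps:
$o = 30$ ($o = 8 + 2 \left(12 + 1 \left(-1\right)\right) = 8 + 2 \left(12 - 1\right) = 8 + 2 \cdot 11 = 8 + 22 = 30$)
$f{\left(B \right)} = \frac{2 B}{7 + B}$
$\left(o + f{\left(k{\left(1 \right)} \right)}\right)^{2} = \left(30 + \frac{2 \cdot 4 \cdot 1^{2}}{7 + 4 \cdot 1^{2}}\right)^{2} = \left(30 + \frac{2 \cdot 4 \cdot 1}{7 + 4 \cdot 1}\right)^{2} = \left(30 + 2 \cdot 4 \frac{1}{7 + 4}\right)^{2} = \left(30 + 2 \cdot 4 \cdot \frac{1}{11}\right)^{2} = \left(30 + \frac{8}{11}\right)^{2} = \left(\frac{338}{11}\right)^{2} = \frac{114244}{121}$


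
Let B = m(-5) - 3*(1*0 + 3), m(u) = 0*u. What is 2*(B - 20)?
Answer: -58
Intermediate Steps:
m(u) = 0
B = -9 (B = 0 - 3*(1*0 + 3) = 0 - 3*(0 + 3) = 0 - 3*3 = 0 - 9 = -9)
2*(B - 20) = 2*(-9 - 20) = 2*(-29) = -58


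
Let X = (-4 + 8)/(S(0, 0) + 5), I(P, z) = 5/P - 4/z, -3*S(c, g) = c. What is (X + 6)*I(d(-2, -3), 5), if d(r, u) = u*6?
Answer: -1649/225 ≈ -7.3289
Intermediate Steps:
d(r, u) = 6*u
S(c, g) = -c/3
I(P, z) = -4/z + 5/P
X = ⅘ (X = (-4 + 8)/(-⅓*0 + 5) = 4/(0 + 5) = 4/5 = 4*(⅕) = ⅘ ≈ 0.80000)
(X + 6)*I(d(-2, -3), 5) = (⅘ + 6)*(-4/5 + 5/((6*(-3)))) = 34*(-4*⅕ + 5/(-18))/5 = 34*(-⅘ + 5*(-1/18))/5 = 34*(-⅘ - 5/18)/5 = (34/5)*(-97/90) = -1649/225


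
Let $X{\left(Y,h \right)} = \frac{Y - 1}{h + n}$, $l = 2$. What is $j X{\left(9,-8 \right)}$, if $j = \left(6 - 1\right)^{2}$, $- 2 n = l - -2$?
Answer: $-20$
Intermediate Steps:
$n = -2$ ($n = - \frac{2 - -2}{2} = - \frac{2 + 2}{2} = \left(- \frac{1}{2}\right) 4 = -2$)
$X{\left(Y,h \right)} = \frac{-1 + Y}{-2 + h}$ ($X{\left(Y,h \right)} = \frac{Y - 1}{h - 2} = \frac{-1 + Y}{-2 + h}$)
$j = 25$ ($j = 5^{2} = 25$)
$j X{\left(9,-8 \right)} = 25 \frac{-1 + 9}{-2 - 8} = 25 \frac{1}{-10} \cdot 8 = 25 \left(\left(- \frac{1}{10}\right) 8\right) = 25 \left(- \frac{4}{5}\right) = -20$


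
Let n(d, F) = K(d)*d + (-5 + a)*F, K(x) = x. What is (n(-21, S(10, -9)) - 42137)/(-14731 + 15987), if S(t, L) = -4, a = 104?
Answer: -10523/314 ≈ -33.513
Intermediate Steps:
n(d, F) = d² + 99*F (n(d, F) = d*d + (-5 + 104)*F = d² + 99*F)
(n(-21, S(10, -9)) - 42137)/(-14731 + 15987) = (((-21)² + 99*(-4)) - 42137)/(-14731 + 15987) = ((441 - 396) - 42137)/1256 = (45 - 42137)*(1/1256) = -42092*1/1256 = -10523/314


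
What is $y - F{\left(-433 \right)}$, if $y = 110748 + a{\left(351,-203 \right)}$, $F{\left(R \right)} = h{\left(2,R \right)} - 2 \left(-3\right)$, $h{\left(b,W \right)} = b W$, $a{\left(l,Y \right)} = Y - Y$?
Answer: $111608$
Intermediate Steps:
$a{\left(l,Y \right)} = 0$
$h{\left(b,W \right)} = W b$
$F{\left(R \right)} = 6 + 2 R$ ($F{\left(R \right)} = R 2 - 2 \left(-3\right) = 2 R - -6 = 2 R + 6 = 6 + 2 R$)
$y = 110748$ ($y = 110748 + 0 = 110748$)
$y - F{\left(-433 \right)} = 110748 - \left(6 + 2 \left(-433\right)\right) = 110748 - \left(6 - 866\right) = 110748 - -860 = 110748 + 860 = 111608$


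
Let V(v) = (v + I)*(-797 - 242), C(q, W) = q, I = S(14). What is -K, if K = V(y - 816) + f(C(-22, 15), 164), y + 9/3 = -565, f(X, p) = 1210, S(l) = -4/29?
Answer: -41740550/29 ≈ -1.4393e+6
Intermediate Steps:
S(l) = -4/29 (S(l) = -4*1/29 = -4/29)
I = -4/29 ≈ -0.13793
y = -568 (y = -3 - 565 = -568)
V(v) = 4156/29 - 1039*v (V(v) = (v - 4/29)*(-797 - 242) = (-4/29 + v)*(-1039) = 4156/29 - 1039*v)
K = 41740550/29 (K = (4156/29 - 1039*(-568 - 816)) + 1210 = (4156/29 - 1039*(-1384)) + 1210 = (4156/29 + 1437976) + 1210 = 41705460/29 + 1210 = 41740550/29 ≈ 1.4393e+6)
-K = -1*41740550/29 = -41740550/29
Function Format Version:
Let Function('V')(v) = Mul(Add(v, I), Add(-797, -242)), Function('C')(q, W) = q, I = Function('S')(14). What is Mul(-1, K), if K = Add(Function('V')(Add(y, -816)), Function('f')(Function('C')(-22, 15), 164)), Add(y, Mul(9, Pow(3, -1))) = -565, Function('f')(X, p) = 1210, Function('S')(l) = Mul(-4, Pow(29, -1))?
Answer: Rational(-41740550, 29) ≈ -1.4393e+6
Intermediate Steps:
Function('S')(l) = Rational(-4, 29) (Function('S')(l) = Mul(-4, Rational(1, 29)) = Rational(-4, 29))
I = Rational(-4, 29) ≈ -0.13793
y = -568 (y = Add(-3, -565) = -568)
Function('V')(v) = Add(Rational(4156, 29), Mul(-1039, v)) (Function('V')(v) = Mul(Add(v, Rational(-4, 29)), Add(-797, -242)) = Mul(Add(Rational(-4, 29), v), -1039) = Add(Rational(4156, 29), Mul(-1039, v)))
K = Rational(41740550, 29) (K = Add(Add(Rational(4156, 29), Mul(-1039, Add(-568, -816))), 1210) = Add(Add(Rational(4156, 29), Mul(-1039, -1384)), 1210) = Add(Add(Rational(4156, 29), 1437976), 1210) = Add(Rational(41705460, 29), 1210) = Rational(41740550, 29) ≈ 1.4393e+6)
Mul(-1, K) = Mul(-1, Rational(41740550, 29)) = Rational(-41740550, 29)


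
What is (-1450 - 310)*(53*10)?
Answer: -932800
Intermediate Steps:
(-1450 - 310)*(53*10) = -1760*530 = -932800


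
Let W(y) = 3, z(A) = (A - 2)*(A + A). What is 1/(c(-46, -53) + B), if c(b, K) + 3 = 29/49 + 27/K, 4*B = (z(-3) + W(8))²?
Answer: 10388/2797825 ≈ 0.0037129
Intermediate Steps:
z(A) = 2*A*(-2 + A) (z(A) = (-2 + A)*(2*A) = 2*A*(-2 + A))
B = 1089/4 (B = (2*(-3)*(-2 - 3) + 3)²/4 = (2*(-3)*(-5) + 3)²/4 = (30 + 3)²/4 = (¼)*33² = (¼)*1089 = 1089/4 ≈ 272.25)
c(b, K) = -118/49 + 27/K (c(b, K) = -3 + (29/49 + 27/K) = -118/49 + 27/K)
1/(c(-46, -53) + B) = 1/((-118/49 + 27/(-53)) + 1089/4) = 1/((-118/49 + 27*(-1/53)) + 1089/4) = 1/((-118/49 - 27/53) + 1089/4) = 1/(-7577/2597 + 1089/4) = 1/(2797825/10388) = 10388/2797825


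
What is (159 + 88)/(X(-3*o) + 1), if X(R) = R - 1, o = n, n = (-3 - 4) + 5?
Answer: 247/6 ≈ 41.167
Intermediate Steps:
n = -2 (n = -7 + 5 = -2)
o = -2
X(R) = -1 + R
(159 + 88)/(X(-3*o) + 1) = (159 + 88)/((-1 - 3*(-2)) + 1) = 247/((-1 + 6) + 1) = 247/(5 + 1) = 247/6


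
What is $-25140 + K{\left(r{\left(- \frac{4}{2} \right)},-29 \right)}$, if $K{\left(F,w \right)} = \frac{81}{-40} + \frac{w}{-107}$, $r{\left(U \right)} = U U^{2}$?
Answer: $- \frac{107606707}{4280} \approx -25142.0$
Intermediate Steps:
$r{\left(U \right)} = U^{3}$
$K{\left(F,w \right)} = - \frac{81}{40} - \frac{w}{107}$ ($K{\left(F,w \right)} = 81 \left(- \frac{1}{40}\right) + w \left(- \frac{1}{107}\right) = - \frac{81}{40} - \frac{w}{107}$)
$-25140 + K{\left(r{\left(- \frac{4}{2} \right)},-29 \right)} = -25140 - \frac{7507}{4280} = - \frac{107606707}{4280}$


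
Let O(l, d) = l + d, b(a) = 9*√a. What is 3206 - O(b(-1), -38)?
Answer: 3244 - 9*I ≈ 3244.0 - 9.0*I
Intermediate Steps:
O(l, d) = d + l
3206 - O(b(-1), -38) = 3206 - (-38 + 9*√(-1)) = 3206 - (-38 + 9*I) = 3206 + (38 - 9*I) = 3244 - 9*I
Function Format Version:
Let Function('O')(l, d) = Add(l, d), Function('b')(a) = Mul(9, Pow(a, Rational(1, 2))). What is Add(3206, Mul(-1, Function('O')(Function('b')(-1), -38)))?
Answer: Add(3244, Mul(-9, I)) ≈ Add(3244.0, Mul(-9.0000, I))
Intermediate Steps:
Function('O')(l, d) = Add(d, l)
Add(3206, Mul(-1, Function('O')(Function('b')(-1), -38))) = Add(3206, Mul(-1, Add(-38, Mul(9, Pow(-1, Rational(1, 2)))))) = Add(3206, Mul(-1, Add(-38, Mul(9, I)))) = Add(3206, Add(38, Mul(-9, I))) = Add(3244, Mul(-9, I))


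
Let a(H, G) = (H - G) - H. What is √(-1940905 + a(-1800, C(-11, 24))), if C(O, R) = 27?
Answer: 2*I*√485233 ≈ 1393.2*I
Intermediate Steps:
a(H, G) = -G
√(-1940905 + a(-1800, C(-11, 24))) = √(-1940905 - 1*27) = √(-1940905 - 27) = √(-1940932) = 2*I*√485233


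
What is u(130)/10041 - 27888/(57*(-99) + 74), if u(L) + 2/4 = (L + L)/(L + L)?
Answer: 560052385/111836658 ≈ 5.0078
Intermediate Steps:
u(L) = 1/2 (u(L) = -1/2 + (L + L)/(L + L) = -1/2 + (2*L)/((2*L)) = -1/2 + (2*L)*(1/(2*L)) = -1/2 + 1 = 1/2)
u(130)/10041 - 27888/(57*(-99) + 74) = (1/2)/10041 - 27888/(57*(-99) + 74) = (1/2)*(1/10041) - 27888/(-5643 + 74) = 1/20082 - 27888/(-5569) = 1/20082 - 27888*(-1/5569) = 1/20082 + 27888/5569 = 560052385/111836658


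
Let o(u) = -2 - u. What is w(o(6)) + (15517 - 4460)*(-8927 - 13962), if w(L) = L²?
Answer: -253083609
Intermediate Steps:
w(o(6)) + (15517 - 4460)*(-8927 - 13962) = (-2 - 1*6)² + (15517 - 4460)*(-8927 - 13962) = (-2 - 6)² + 11057*(-22889) = (-8)² - 253083673 = 64 - 253083673 = -253083609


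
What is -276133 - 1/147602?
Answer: -40757783067/147602 ≈ -2.7613e+5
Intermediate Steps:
-276133 - 1/147602 = -40757783067/147602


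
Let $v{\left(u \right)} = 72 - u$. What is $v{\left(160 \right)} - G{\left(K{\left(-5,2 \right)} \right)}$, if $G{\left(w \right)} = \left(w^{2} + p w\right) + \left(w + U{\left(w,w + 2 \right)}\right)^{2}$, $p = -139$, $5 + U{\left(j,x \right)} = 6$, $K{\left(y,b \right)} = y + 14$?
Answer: $982$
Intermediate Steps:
$K{\left(y,b \right)} = 14 + y$
$U{\left(j,x \right)} = 1$ ($U{\left(j,x \right)} = -5 + 6 = 1$)
$G{\left(w \right)} = w^{2} + \left(1 + w\right)^{2} - 139 w$ ($G{\left(w \right)} = \left(w^{2} - 139 w\right) + \left(w + 1\right)^{2} = \left(w^{2} - 139 w\right) + \left(1 + w\right)^{2} = w^{2} + \left(1 + w\right)^{2} - 139 w$)
$v{\left(160 \right)} - G{\left(K{\left(-5,2 \right)} \right)} = \left(72 - 160\right) - \left(1 - 137 \left(14 - 5\right) + 2 \left(14 - 5\right)^{2}\right) = \left(72 - 160\right) - \left(1 - 1233 + 2 \cdot 9^{2}\right) = -88 - \left(1 - 1233 + 2 \cdot 81\right) = -88 - \left(1 - 1233 + 162\right) = -88 - -1070 = -88 + 1070 = 982$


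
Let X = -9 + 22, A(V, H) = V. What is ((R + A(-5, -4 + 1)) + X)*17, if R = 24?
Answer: 544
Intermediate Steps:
X = 13
((R + A(-5, -4 + 1)) + X)*17 = ((24 - 5) + 13)*17 = (19 + 13)*17 = 32*17 = 544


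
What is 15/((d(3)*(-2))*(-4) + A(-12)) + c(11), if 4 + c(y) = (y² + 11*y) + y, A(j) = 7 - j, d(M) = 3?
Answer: 10722/43 ≈ 249.35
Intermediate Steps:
c(y) = -4 + y² + 12*y (c(y) = -4 + ((y² + 11*y) + y) = -4 + (y² + 12*y) = -4 + y² + 12*y)
15/((d(3)*(-2))*(-4) + A(-12)) + c(11) = 15/((3*(-2))*(-4) + (7 - 1*(-12))) + (-4 + 11² + 12*11) = 15/(-6*(-4) + (7 + 12)) + (-4 + 121 + 132) = 15/(24 + 19) + 249 = 15/43 + 249 = 10722/43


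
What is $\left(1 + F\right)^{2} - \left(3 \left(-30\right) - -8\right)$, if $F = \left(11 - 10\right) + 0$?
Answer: $86$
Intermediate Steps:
$F = 1$ ($F = 1 + 0 = 1$)
$\left(1 + F\right)^{2} - \left(3 \left(-30\right) - -8\right) = \left(1 + 1\right)^{2} - \left(3 \left(-30\right) - -8\right) = 2^{2} - \left(-90 + 8\right) = 4 - -82 = 4 + 82 = 86$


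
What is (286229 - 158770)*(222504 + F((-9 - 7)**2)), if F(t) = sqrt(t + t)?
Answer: 28360137336 + 2039344*sqrt(2) ≈ 2.8363e+10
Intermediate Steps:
F(t) = sqrt(2)*sqrt(t) (F(t) = sqrt(2*t) = sqrt(2)*sqrt(t))
(286229 - 158770)*(222504 + F((-9 - 7)**2)) = (286229 - 158770)*(222504 + sqrt(2)*sqrt((-9 - 7)**2)) = 127459*(222504 + sqrt(2)*sqrt((-16)**2)) = 127459*(222504 + sqrt(2)*sqrt(256)) = 127459*(222504 + sqrt(2)*16) = 127459*(222504 + 16*sqrt(2)) = 28360137336 + 2039344*sqrt(2)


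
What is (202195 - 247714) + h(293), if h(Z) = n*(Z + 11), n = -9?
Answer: -48255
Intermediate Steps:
h(Z) = -99 - 9*Z (h(Z) = -9*(Z + 11) = -9*(11 + Z) = -99 - 9*Z)
(202195 - 247714) + h(293) = (202195 - 247714) + (-99 - 9*293) = -45519 + (-99 - 2637) = -45519 - 2736 = -48255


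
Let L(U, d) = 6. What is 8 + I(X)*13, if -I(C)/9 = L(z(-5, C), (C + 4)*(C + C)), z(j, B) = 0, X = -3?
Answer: -694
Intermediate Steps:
I(C) = -54 (I(C) = -9*6 = -54)
8 + I(X)*13 = 8 - 54*13 = 8 - 702 = -694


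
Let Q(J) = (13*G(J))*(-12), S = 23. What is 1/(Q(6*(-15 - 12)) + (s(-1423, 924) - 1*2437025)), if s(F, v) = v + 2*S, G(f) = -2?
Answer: -1/2435743 ≈ -4.1055e-7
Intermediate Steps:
s(F, v) = 46 + v (s(F, v) = v + 2*23 = v + 46 = 46 + v)
Q(J) = 312 (Q(J) = (13*(-2))*(-12) = -26*(-12) = 312)
1/(Q(6*(-15 - 12)) + (s(-1423, 924) - 1*2437025)) = 1/(312 + ((46 + 924) - 1*2437025)) = 1/(312 + (970 - 2437025)) = 1/(312 - 2436055) = 1/(-2435743) = -1/2435743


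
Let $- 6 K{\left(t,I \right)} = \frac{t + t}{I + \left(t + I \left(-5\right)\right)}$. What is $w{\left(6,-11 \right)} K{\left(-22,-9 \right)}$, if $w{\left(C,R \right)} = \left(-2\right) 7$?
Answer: $- \frac{22}{3} \approx -7.3333$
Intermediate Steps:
$w{\left(C,R \right)} = -14$
$K{\left(t,I \right)} = - \frac{t}{3 \left(t - 4 I\right)}$ ($K{\left(t,I \right)} = - \frac{\left(t + t\right) \frac{1}{I + \left(t + I \left(-5\right)\right)}}{6} = - \frac{2 t \frac{1}{I - \left(- t + 5 I\right)}}{6} = - \frac{2 t \frac{1}{t - 4 I}}{6} = - \frac{t}{3 \left(t - 4 I\right)}$)
$w{\left(6,-11 \right)} K{\left(-22,-9 \right)} = - 14 \cdot \frac{1}{3} \left(-22\right) \frac{1}{\left(-1\right) \left(-22\right) + 4 \left(-9\right)} = - 14 \cdot \frac{1}{3} \left(-22\right) \frac{1}{22 - 36} = - 14 \cdot \frac{1}{3} \left(-22\right) \frac{1}{-14} = - 14 \cdot \frac{1}{3} \left(-22\right) \left(- \frac{1}{14}\right) = \left(-14\right) \frac{11}{21} = - \frac{22}{3}$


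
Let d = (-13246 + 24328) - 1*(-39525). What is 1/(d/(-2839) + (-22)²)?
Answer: 2839/1323469 ≈ 0.0021451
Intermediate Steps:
d = 50607 (d = 11082 + 39525 = 50607)
1/(d/(-2839) + (-22)²) = 1/(50607/(-2839) + (-22)²) = 1/(50607*(-1/2839) + 484) = 1/(-50607/2839 + 484) = 1/(1323469/2839) = 2839/1323469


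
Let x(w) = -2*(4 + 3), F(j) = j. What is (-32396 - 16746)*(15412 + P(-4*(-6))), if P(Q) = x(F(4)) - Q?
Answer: -755509108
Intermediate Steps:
x(w) = -14 (x(w) = -2*7 = -14)
P(Q) = -14 - Q
(-32396 - 16746)*(15412 + P(-4*(-6))) = (-32396 - 16746)*(15412 + (-14 - (-4)*(-6))) = -49142*(15412 + (-14 - 1*24)) = -49142*(15412 + (-14 - 24)) = -49142*(15412 - 38) = -49142*15374 = -755509108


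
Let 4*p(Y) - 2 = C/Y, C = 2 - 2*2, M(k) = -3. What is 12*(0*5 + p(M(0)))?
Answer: 8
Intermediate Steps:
C = -2 (C = 2 - 1*4 = 2 - 4 = -2)
p(Y) = ½ - 1/(2*Y) (p(Y) = ½ + (-2/Y)/4 = ½ - 1/(2*Y))
12*(0*5 + p(M(0))) = 12*(0*5 + (½)*(-1 - 3)/(-3)) = 12*(0 + (½)*(-⅓)*(-4)) = 12*(0 + ⅔) = 12*(⅔) = 8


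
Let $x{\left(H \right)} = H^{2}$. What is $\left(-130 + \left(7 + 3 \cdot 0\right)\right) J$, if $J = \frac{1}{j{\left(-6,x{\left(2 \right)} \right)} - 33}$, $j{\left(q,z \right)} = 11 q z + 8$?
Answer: $\frac{123}{289} \approx 0.42561$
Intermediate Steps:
$j{\left(q,z \right)} = 8 + 11 q z$ ($j{\left(q,z \right)} = 11 q z + 8 = 8 + 11 q z$)
$J = - \frac{1}{289}$ ($J = \frac{1}{\left(8 + 11 \left(-6\right) 2^{2}\right) - 33} = \frac{1}{\left(8 + 11 \left(-6\right) 4\right) - 33} = \frac{1}{\left(8 - 264\right) - 33} = \frac{1}{-256 - 33} = \frac{1}{-289} = - \frac{1}{289} \approx -0.0034602$)
$\left(-130 + \left(7 + 3 \cdot 0\right)\right) J = \left(-130 + \left(7 + 3 \cdot 0\right)\right) \left(- \frac{1}{289}\right) = \left(-130 + \left(7 + 0\right)\right) \left(- \frac{1}{289}\right) = \left(-130 + 7\right) \left(- \frac{1}{289}\right) = \left(-123\right) \left(- \frac{1}{289}\right) = \frac{123}{289}$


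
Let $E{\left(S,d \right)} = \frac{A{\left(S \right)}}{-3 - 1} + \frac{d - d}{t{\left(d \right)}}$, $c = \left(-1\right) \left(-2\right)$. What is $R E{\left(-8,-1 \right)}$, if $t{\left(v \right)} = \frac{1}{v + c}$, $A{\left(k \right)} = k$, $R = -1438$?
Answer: $-2876$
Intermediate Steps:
$c = 2$
$t{\left(v \right)} = \frac{1}{2 + v}$ ($t{\left(v \right)} = \frac{1}{v + 2} = \frac{1}{2 + v}$)
$E{\left(S,d \right)} = - \frac{S}{4}$ ($E{\left(S,d \right)} = \frac{S}{-3 - 1} + \frac{d - d}{\frac{1}{2 + d}} = \frac{S}{-3 - 1} + 0 \left(2 + d\right) = \frac{S}{-4} + 0 = S \left(- \frac{1}{4}\right) + 0 = - \frac{S}{4} + 0 = - \frac{S}{4}$)
$R E{\left(-8,-1 \right)} = - 1438 \left(\left(- \frac{1}{4}\right) \left(-8\right)\right) = \left(-1438\right) 2 = -2876$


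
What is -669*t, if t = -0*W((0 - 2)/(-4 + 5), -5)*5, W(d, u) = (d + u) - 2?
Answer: 0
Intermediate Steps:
W(d, u) = -2 + d + u
t = 0 (t = -0*(-2 + (0 - 2)/(-4 + 5) - 5)*5 = -0*(-2 - 2/1 - 5)*5 = -0*(-2 - 2*1 - 5)*5 = -0*(-2 - 2 - 5)*5 = -0*(-9)*5 = -5*0*5 = 0*5 = 0)
-669*t = -669*0 = 0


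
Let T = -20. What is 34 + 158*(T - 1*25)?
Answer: -7076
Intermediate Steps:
34 + 158*(T - 1*25) = 34 + 158*(-20 - 1*25) = 34 + 158*(-20 - 25) = 34 + 158*(-45) = 34 - 7110 = -7076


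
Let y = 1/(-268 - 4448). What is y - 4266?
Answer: -20118457/4716 ≈ -4266.0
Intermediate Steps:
y = -1/4716 (y = 1/(-4716) = -1/4716 ≈ -0.00021204)
y - 4266 = -1/4716 - 4266 = -20118457/4716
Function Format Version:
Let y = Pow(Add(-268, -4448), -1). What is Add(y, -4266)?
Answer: Rational(-20118457, 4716) ≈ -4266.0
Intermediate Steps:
y = Rational(-1, 4716) (y = Pow(-4716, -1) = Rational(-1, 4716) ≈ -0.00021204)
Add(y, -4266) = Add(Rational(-1, 4716), -4266) = Rational(-20118457, 4716)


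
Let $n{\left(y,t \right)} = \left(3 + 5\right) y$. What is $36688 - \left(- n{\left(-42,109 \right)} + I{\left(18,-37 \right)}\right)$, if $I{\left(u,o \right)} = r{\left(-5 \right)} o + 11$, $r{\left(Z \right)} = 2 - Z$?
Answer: $36600$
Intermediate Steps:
$n{\left(y,t \right)} = 8 y$
$I{\left(u,o \right)} = 11 + 7 o$ ($I{\left(u,o \right)} = \left(2 - -5\right) o + 11 = \left(2 + 5\right) o + 11 = 7 o + 11 = 11 + 7 o$)
$36688 - \left(- n{\left(-42,109 \right)} + I{\left(18,-37 \right)}\right) = 36688 + \left(8 \left(-42\right) - \left(11 + 7 \left(-37\right)\right)\right) = 36688 - 88 = 36600$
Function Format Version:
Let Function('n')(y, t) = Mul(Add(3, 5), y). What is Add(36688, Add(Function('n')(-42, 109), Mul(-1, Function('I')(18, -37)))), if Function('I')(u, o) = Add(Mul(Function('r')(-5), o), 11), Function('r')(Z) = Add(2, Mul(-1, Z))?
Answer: 36600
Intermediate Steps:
Function('n')(y, t) = Mul(8, y)
Function('I')(u, o) = Add(11, Mul(7, o)) (Function('I')(u, o) = Add(Mul(Add(2, Mul(-1, -5)), o), 11) = Add(Mul(Add(2, 5), o), 11) = Add(Mul(7, o), 11) = Add(11, Mul(7, o)))
Add(36688, Add(Function('n')(-42, 109), Mul(-1, Function('I')(18, -37)))) = Add(36688, Add(Mul(8, -42), Mul(-1, Add(11, Mul(7, -37))))) = Add(36688, Add(-336, Mul(-1, Add(11, -259)))) = Add(36688, Add(-336, Mul(-1, -248))) = Add(36688, Add(-336, 248)) = Add(36688, -88) = 36600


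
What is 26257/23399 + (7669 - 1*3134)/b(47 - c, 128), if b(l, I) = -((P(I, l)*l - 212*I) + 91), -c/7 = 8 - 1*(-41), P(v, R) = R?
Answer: 635490934/585232389 ≈ 1.0859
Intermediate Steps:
c = -343 (c = -7*(8 - 1*(-41)) = -7*(8 + 41) = -7*49 = -343)
b(l, I) = -91 - l**2 + 212*I (b(l, I) = -((l*l - 212*I) + 91) = -((l**2 - 212*I) + 91) = -(91 + l**2 - 212*I) = -91 - l**2 + 212*I)
26257/23399 + (7669 - 1*3134)/b(47 - c, 128) = 26257/23399 + (7669 - 1*3134)/(-91 - (47 - 1*(-343))**2 + 212*128) = 26257*(1/23399) + (7669 - 3134)/(-91 - (47 + 343)**2 + 27136) = 26257/23399 + 4535/(-91 - 1*390**2 + 27136) = 26257/23399 + 4535/(-91 - 1*152100 + 27136) = 26257/23399 + 4535/(-91 - 152100 + 27136) = 26257/23399 + 4535/(-125055) = 26257/23399 + 4535*(-1/125055) = 26257/23399 - 907/25011 = 635490934/585232389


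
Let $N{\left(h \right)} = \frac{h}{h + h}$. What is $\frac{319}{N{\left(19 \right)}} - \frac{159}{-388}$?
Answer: $\frac{247703}{388} \approx 638.41$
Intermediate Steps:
$N{\left(h \right)} = \frac{1}{2}$ ($N{\left(h \right)} = \frac{h}{2 h} = h \frac{1}{2 h} = \frac{1}{2}$)
$\frac{319}{N{\left(19 \right)}} - \frac{159}{-388} = 319 \frac{1}{\frac{1}{2}} - \frac{159}{-388} = 319 \cdot 2 - - \frac{159}{388} = 638 + \frac{159}{388} = \frac{247703}{388}$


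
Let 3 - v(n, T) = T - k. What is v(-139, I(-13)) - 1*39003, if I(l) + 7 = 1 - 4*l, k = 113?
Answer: -38933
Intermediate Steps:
I(l) = -6 - 4*l (I(l) = -7 + (1 - 4*l) = -6 - 4*l)
v(n, T) = 116 - T (v(n, T) = 3 - (T - 1*113) = 3 - (T - 113) = 3 - (-113 + T) = 3 + (113 - T) = 116 - T)
v(-139, I(-13)) - 1*39003 = (116 - (-6 - 4*(-13))) - 1*39003 = (116 - (-6 + 52)) - 39003 = (116 - 1*46) - 39003 = (116 - 46) - 39003 = 70 - 39003 = -38933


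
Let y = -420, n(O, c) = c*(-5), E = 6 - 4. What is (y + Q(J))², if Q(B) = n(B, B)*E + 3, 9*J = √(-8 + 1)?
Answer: 14084309/81 + 2780*I*√7/3 ≈ 1.7388e+5 + 2451.7*I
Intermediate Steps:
E = 2
n(O, c) = -5*c
J = I*√7/9 (J = √(-8 + 1)/9 = √(-7)/9 = (I*√7)/9 = I*√7/9 ≈ 0.29397*I)
Q(B) = 3 - 10*B (Q(B) = -5*B*2 + 3 = -10*B + 3 = 3 - 10*B)
(y + Q(J))² = (-420 + (3 - 10*I*√7/9))² = (-417 - 10*I*√7/9)²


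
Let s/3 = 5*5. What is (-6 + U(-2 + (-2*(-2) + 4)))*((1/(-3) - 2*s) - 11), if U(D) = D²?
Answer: -4840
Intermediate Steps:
s = 75 (s = 3*(5*5) = 3*25 = 75)
(-6 + U(-2 + (-2*(-2) + 4)))*((1/(-3) - 2*s) - 11) = (-6 + (-2 + (-2*(-2) + 4))²)*((1/(-3) - 2*75) - 11) = (-6 + (-2 + (4 + 4))²)*((-⅓ - 150) - 11) = (-6 + (-2 + 8)²)*(-451/3 - 11) = (-6 + 6²)*(-484/3) = (-6 + 36)*(-484/3) = 30*(-484/3) = -4840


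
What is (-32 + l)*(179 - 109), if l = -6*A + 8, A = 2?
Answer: -2520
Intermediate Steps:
l = -4 (l = -6*2 + 8 = -12 + 8 = -4)
(-32 + l)*(179 - 109) = (-32 - 4)*(179 - 109) = -36*70 = -2520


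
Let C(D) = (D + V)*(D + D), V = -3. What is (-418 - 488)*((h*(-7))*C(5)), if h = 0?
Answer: 0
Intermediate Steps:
C(D) = 2*D*(-3 + D) (C(D) = (D - 3)*(D + D) = (-3 + D)*(2*D) = 2*D*(-3 + D))
(-418 - 488)*((h*(-7))*C(5)) = (-418 - 488)*((0*(-7))*(2*5*(-3 + 5))) = -0*2*5*2 = -0*20 = -906*0 = 0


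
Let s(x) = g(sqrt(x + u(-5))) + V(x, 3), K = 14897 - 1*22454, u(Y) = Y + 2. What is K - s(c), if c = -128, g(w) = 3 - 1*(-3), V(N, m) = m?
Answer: -7566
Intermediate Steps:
u(Y) = 2 + Y
g(w) = 6 (g(w) = 3 + 3 = 6)
K = -7557 (K = 14897 - 22454 = -7557)
s(x) = 9 (s(x) = 6 + 3 = 9)
K - s(c) = -7557 - 1*9 = -7557 - 9 = -7566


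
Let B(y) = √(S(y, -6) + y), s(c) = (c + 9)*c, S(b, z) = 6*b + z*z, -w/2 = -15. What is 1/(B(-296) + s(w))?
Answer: 585/685468 - I*√509/685468 ≈ 0.00085343 - 3.2913e-5*I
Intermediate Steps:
w = 30 (w = -2*(-15) = 30)
S(b, z) = z² + 6*b (S(b, z) = 6*b + z² = z² + 6*b)
s(c) = c*(9 + c) (s(c) = (9 + c)*c = c*(9 + c))
B(y) = √(36 + 7*y) (B(y) = √(((-6)² + 6*y) + y) = √((36 + 6*y) + y) = √(36 + 7*y))
1/(B(-296) + s(w)) = 1/(√(36 + 7*(-296)) + 30*(9 + 30)) = 1/(√(36 - 2072) + 30*39) = 1/(√(-2036) + 1170) = 1/(2*I*√509 + 1170) = 1/(1170 + 2*I*√509)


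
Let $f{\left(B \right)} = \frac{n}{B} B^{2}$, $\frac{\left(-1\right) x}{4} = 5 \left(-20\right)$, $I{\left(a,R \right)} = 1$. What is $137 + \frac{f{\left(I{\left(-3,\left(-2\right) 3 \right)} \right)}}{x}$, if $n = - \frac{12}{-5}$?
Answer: $\frac{68503}{500} \approx 137.01$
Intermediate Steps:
$n = \frac{12}{5}$ ($n = \left(-12\right) \left(- \frac{1}{5}\right) = \frac{12}{5} \approx 2.4$)
$x = 400$ ($x = - 4 \cdot 5 \left(-20\right) = \left(-4\right) \left(-100\right) = 400$)
$f{\left(B \right)} = \frac{12 B}{5}$ ($f{\left(B \right)} = \frac{12}{5 B} B^{2} = \frac{12 B}{5}$)
$137 + \frac{f{\left(I{\left(-3,\left(-2\right) 3 \right)} \right)}}{x} = 137 + \frac{\frac{12}{5} \cdot 1}{400} = 137 + \frac{12}{5} \cdot \frac{1}{400} = 137 + \frac{3}{500} = \frac{68503}{500}$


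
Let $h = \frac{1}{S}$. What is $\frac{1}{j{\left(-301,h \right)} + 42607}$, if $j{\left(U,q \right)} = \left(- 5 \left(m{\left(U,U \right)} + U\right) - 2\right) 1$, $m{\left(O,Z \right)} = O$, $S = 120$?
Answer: $\frac{1}{45615} \approx 2.1923 \cdot 10^{-5}$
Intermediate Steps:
$h = \frac{1}{120} \approx 0.0083333$
$j{\left(U,q \right)} = -2 - 10 U$ ($j{\left(U,q \right)} = \left(- 5 \left(U + U\right) - 2\right) 1 = \left(- 5 \cdot 2 U - 2\right) 1 = \left(- 10 U - 2\right) 1 = \left(-2 - 10 U\right) 1 = -2 - 10 U$)
$\frac{1}{j{\left(-301,h \right)} + 42607} = \frac{1}{\left(-2 - -3010\right) + 42607} = \frac{1}{\left(-2 + 3010\right) + 42607} = \frac{1}{3008 + 42607} = \frac{1}{45615}$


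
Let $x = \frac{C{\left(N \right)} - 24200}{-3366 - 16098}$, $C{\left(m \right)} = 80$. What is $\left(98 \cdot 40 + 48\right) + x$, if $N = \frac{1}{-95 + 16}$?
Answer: $\frac{3219053}{811} \approx 3969.2$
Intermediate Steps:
$N = - \frac{1}{79}$ ($N = \frac{1}{-79} = - \frac{1}{79} \approx -0.012658$)
$x = \frac{1005}{811}$ ($x = \frac{80 - 24200}{-3366 - 16098} = - \frac{24120}{-19464} = \left(-24120\right) \left(- \frac{1}{19464}\right) = \frac{1005}{811} \approx 1.2392$)
$\left(98 \cdot 40 + 48\right) + x = \left(98 \cdot 40 + 48\right) + \frac{1005}{811} = \left(3920 + 48\right) + \frac{1005}{811} = 3968 + \frac{1005}{811} = \frac{3219053}{811}$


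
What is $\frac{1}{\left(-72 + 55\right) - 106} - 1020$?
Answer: $- \frac{125461}{123} \approx -1020.0$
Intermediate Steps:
$\frac{1}{\left(-72 + 55\right) - 106} - 1020 = \frac{1}{-17 - 106} - 1020 = \frac{1}{-123} - 1020 = - \frac{1}{123} - 1020 = - \frac{125461}{123}$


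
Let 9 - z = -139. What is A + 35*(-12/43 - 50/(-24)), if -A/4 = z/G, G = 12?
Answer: 7129/516 ≈ 13.816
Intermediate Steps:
z = 148 (z = 9 - 1*(-139) = 9 + 139 = 148)
A = -148/3 (A = -592/12 = -4*37/3 = -148/3 ≈ -49.333)
A + 35*(-12/43 - 50/(-24)) = -148/3 + 35*(-12/43 - 50/(-24)) = -148/3 + 35*(-12*1/43 - 50*(-1/24)) = -148/3 + 35*(-12/43 + 25/12) = -148/3 + 35*(931/516) = -148/3 + 32585/516 = 7129/516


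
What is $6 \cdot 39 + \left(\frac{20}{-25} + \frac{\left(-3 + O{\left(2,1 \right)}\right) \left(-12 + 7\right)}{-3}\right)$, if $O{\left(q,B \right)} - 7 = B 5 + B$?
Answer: $\frac{3748}{15} \approx 249.87$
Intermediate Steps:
$O{\left(q,B \right)} = 7 + 6 B$ ($O{\left(q,B \right)} = 7 + \left(B 5 + B\right) = 7 + \left(5 B + B\right) = 7 + 6 B$)
$6 \cdot 39 + \left(\frac{20}{-25} + \frac{\left(-3 + O{\left(2,1 \right)}\right) \left(-12 + 7\right)}{-3}\right) = 6 \cdot 39 + \left(\frac{20}{-25} + \frac{\left(-3 + \left(7 + 6 \cdot 1\right)\right) \left(-12 + 7\right)}{-3}\right) = 234 + \left(20 \left(- \frac{1}{25}\right) + \left(-3 + \left(7 + 6\right)\right) \left(-5\right) \left(- \frac{1}{3}\right)\right) = 234 - \left(\frac{4}{5} - \left(-3 + 13\right) \left(-5\right) \left(- \frac{1}{3}\right)\right) = 234 - \left(\frac{4}{5} - 10 \left(-5\right) \left(- \frac{1}{3}\right)\right) = 234 - - \frac{238}{15} = 234 + \left(- \frac{4}{5} + \frac{50}{3}\right) = 234 + \frac{238}{15} = \frac{3748}{15}$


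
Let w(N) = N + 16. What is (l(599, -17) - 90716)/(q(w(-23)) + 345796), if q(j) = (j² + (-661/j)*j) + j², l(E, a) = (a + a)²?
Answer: -89560/345233 ≈ -0.25942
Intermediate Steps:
w(N) = 16 + N
l(E, a) = 4*a² (l(E, a) = (2*a)² = 4*a²)
q(j) = -661 + 2*j² (q(j) = (j² - 661) + j² = (-661 + j²) + j² = -661 + 2*j²)
(l(599, -17) - 90716)/(q(w(-23)) + 345796) = (4*(-17)² - 90716)/((-661 + 2*(16 - 23)²) + 345796) = (4*289 - 90716)/((-661 + 2*(-7)²) + 345796) = (1156 - 90716)/((-661 + 2*49) + 345796) = -89560/((-661 + 98) + 345796) = -89560/(-563 + 345796) = -89560/345233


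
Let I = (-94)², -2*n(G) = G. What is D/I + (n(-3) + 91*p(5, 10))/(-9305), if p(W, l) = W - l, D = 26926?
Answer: 63638389/20554745 ≈ 3.0960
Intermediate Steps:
n(G) = -G/2
I = 8836
D/I + (n(-3) + 91*p(5, 10))/(-9305) = 26926/8836 + (-½*(-3) + 91*(5 - 1*10))/(-9305) = 26926*(1/8836) + (3/2 + 91*(5 - 10))*(-1/9305) = 13463/4418 + (3/2 + 91*(-5))*(-1/9305) = 13463/4418 + (3/2 - 455)*(-1/9305) = 13463/4418 - 907/2*(-1/9305) = 13463/4418 + 907/18610 = 63638389/20554745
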